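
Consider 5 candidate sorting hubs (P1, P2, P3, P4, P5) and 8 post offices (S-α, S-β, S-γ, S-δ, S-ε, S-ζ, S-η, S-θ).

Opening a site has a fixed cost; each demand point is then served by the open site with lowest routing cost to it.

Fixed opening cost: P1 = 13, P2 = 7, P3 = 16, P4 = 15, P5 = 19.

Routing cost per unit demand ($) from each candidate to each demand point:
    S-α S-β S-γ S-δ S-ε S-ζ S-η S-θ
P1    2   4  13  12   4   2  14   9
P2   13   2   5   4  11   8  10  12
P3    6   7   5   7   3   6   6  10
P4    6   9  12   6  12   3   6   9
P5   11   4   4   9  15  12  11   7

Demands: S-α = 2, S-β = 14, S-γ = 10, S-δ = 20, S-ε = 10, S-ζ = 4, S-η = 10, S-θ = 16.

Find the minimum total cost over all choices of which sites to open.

417

Open {P1, P2, P3, P5}: assign each demand point to its cheapest open site.
  S-α→P1 2×2=4, S-β→P2 14×2=28, S-γ→P5 10×4=40, S-δ→P2 20×4=80, S-ε→P3 10×3=30, S-ζ→P1 4×2=8, S-η→P3 10×6=60, S-θ→P5 16×7=112
  routing cost 362, fixed 55 → total 417.
Compare {P1, P2, P4, P5}: routing cost 372 + fixed 54 = 426.
Compare {P2, P3, P5}: routing cost 386 + fixed 42 = 428.
Compare {P2, P3, P4, P5}: routing cost 374 + fixed 57 = 431.
All other subsets cost ≥ 426. Minimum total cost: 417.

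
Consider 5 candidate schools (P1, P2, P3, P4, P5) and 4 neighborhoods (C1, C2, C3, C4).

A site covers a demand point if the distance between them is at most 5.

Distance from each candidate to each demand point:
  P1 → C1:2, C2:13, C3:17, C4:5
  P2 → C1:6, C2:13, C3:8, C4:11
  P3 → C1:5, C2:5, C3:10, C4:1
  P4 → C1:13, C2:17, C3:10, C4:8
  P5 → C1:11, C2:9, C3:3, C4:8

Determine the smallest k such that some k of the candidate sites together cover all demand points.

Coverage sets (demand points within 5 of each site):
  P1: {C1, C4}
  P2: {}
  P3: {C1, C2, C4}
  P4: {}
  P5: {C3}
No single site covers all 4 demand points.
But {P3, P5} covers everything, so the minimum is 2.

2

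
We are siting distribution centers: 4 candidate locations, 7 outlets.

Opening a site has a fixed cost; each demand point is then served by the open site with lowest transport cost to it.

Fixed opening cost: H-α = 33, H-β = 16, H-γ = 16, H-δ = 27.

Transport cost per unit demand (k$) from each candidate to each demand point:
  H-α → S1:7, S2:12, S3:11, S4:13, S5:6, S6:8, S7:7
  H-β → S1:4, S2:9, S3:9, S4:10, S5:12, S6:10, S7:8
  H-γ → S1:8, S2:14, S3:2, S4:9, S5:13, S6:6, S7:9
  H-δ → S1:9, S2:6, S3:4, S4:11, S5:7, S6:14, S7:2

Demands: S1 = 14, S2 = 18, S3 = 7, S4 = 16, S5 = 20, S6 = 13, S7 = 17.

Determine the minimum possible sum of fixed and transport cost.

Open {H-β, H-γ, H-δ}: assign each demand point to its cheapest open site.
  S1→H-β 14×4=56, S2→H-δ 18×6=108, S3→H-γ 7×2=14, S4→H-γ 16×9=144, S5→H-δ 20×7=140, S6→H-γ 13×6=78, S7→H-δ 17×2=34
  transport cost 574, fixed 59 → total 633.
Compare {H-α, H-β, H-γ, H-δ}: transport cost 554 + fixed 92 = 646.
Compare {H-α, H-γ, H-δ}: transport cost 596 + fixed 76 = 672.
Compare {H-γ, H-δ}: transport cost 630 + fixed 43 = 673.
All other subsets cost ≥ 646. Minimum total cost: 633.

633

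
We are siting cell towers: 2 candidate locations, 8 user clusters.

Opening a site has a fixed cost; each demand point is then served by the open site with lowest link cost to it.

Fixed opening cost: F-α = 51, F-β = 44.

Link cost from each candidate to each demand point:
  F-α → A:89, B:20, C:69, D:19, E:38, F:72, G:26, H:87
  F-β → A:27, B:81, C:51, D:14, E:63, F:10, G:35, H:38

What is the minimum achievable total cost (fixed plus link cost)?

Open {F-α, F-β}: assign each demand point to its cheapest open site.
  A→F-β 27, B→F-α 20, C→F-β 51, D→F-β 14, E→F-α 38, F→F-β 10, G→F-α 26, H→F-β 38
  link cost 224, fixed 95 → total 319.
Compare {F-β}: link cost 319 + fixed 44 = 363.
Compare {F-α}: link cost 420 + fixed 51 = 471.

319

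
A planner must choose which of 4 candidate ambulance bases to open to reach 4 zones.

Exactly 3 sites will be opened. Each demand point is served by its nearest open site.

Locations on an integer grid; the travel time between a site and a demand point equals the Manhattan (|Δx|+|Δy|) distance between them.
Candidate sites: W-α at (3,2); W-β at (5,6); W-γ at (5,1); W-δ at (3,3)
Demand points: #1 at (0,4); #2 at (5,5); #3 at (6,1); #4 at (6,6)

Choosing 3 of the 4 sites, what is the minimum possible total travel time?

7

Open {W-β, W-γ, W-δ}.
  #1→W-δ 4, #2→W-β 1, #3→W-γ 1, #4→W-β 1  ⇒ total 7.
Compare {W-α, W-β, W-γ}: total 8.
Compare {W-α, W-β, W-δ}: total 10.
No size-3 selection does better; minimum is 7.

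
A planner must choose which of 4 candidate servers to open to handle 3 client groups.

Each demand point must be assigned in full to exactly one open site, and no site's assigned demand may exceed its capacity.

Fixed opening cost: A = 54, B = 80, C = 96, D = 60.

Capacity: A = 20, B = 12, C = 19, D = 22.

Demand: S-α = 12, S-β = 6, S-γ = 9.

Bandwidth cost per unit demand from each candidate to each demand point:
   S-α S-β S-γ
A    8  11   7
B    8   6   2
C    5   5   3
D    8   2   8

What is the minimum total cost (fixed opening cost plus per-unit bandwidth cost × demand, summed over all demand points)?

266

Open {B, D}; cheapest assignment that respects the capacities:
  B (cap 12, load 9): S-γ — cost 9×2 = 18
  D (cap 22, load 18): S-α, S-β — cost 12×8 + 6×2 = 108
  Shipping 126, fixed 140 → total 266.
  Any other capacity-feasible assignment to {B, D} ships for at least 126.
Compare {B, C}: its best feasible assignment gives total 284.
Compare {A, D}: its best feasible assignment gives total 285.
Every other set of open sites that can feasibly serve all demand totals ≥ 284 even under its best assignment. Minimum: 266.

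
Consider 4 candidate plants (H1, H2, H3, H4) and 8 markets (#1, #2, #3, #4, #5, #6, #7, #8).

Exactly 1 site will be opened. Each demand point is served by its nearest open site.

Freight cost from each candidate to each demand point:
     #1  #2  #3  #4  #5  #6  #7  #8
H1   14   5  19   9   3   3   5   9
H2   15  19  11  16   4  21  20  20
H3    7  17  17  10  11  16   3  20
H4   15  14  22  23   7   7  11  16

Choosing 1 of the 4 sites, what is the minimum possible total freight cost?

67

Open {H1}.
  #1→H1 14, #2→H1 5, #3→H1 19, #4→H1 9, #5→H1 3, #6→H1 3, #7→H1 5, #8→H1 9  ⇒ total 67.
Compare {H3}: total 101.
Compare {H4}: total 115.
No size-1 selection does better; minimum is 67.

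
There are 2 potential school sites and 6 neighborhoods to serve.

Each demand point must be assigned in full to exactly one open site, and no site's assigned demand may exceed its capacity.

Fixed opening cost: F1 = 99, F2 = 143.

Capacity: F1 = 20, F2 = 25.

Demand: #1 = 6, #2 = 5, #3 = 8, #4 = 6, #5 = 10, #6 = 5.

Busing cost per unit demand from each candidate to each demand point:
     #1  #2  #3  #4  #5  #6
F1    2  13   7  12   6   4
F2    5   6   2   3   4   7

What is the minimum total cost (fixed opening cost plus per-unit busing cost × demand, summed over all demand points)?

413

Open {F1, F2}; cheapest assignment that respects the capacities:
  F1 (cap 20, load 16): #1, #2, #6 — cost 6×2 + 5×13 + 5×4 = 97
  F2 (cap 25, load 24): #3, #4, #5 — cost 8×2 + 6×3 + 10×4 = 74
  Shipping 171, fixed 242 → total 413.
  Any other capacity-feasible assignment to {F1, F2} ships for at least 171.
Total demand is 40 and no other set of sites has combined capacity ≥ 40, so {F1, F2} is the only feasible choice of open sites. Minimum: 413.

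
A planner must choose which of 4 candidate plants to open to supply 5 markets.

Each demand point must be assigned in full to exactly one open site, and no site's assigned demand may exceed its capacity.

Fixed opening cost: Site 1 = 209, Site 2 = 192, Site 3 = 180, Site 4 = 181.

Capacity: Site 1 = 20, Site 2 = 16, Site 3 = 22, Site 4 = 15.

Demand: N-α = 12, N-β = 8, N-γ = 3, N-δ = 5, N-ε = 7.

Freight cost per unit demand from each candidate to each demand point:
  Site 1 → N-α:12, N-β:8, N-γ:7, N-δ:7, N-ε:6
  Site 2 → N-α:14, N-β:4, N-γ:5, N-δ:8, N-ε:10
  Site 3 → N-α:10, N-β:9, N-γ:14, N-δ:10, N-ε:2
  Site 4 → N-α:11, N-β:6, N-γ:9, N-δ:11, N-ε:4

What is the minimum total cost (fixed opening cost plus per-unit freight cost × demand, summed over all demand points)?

593

Open {Site 2, Site 3}; cheapest assignment that respects the capacities:
  Site 2 (cap 16, load 16): N-β, N-γ, N-δ — cost 8×4 + 3×5 + 5×8 = 87
  Site 3 (cap 22, load 19): N-α, N-ε — cost 12×10 + 7×2 = 134
  Shipping 221, fixed 372 → total 593.
  Any other capacity-feasible assignment to {Site 2, Site 3} ships for at least 221.
Compare {Site 3, Site 4}: its best feasible assignment gives total 640.
Compare {Site 1, Site 3}: its best feasible assignment gives total 643.
Every other set of open sites that can feasibly serve all demand totals ≥ 640 even under its best assignment. Minimum: 593.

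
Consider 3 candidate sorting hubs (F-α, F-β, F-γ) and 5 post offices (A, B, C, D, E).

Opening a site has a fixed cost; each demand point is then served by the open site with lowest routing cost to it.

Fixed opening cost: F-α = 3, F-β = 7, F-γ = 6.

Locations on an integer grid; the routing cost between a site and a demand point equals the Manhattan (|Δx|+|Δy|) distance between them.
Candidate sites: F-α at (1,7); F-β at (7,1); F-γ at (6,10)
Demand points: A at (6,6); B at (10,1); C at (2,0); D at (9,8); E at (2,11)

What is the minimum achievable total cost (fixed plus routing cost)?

Open {F-β, F-γ}: assign each demand point to its cheapest open site.
  A→F-γ 4, B→F-β 3, C→F-β 6, D→F-γ 5, E→F-γ 5
  routing cost 23, fixed 13 → total 36.
Compare {F-α, F-β}: routing cost 29 + fixed 10 = 39.
Compare {F-α, F-β, F-γ}: routing cost 23 + fixed 16 = 39.
Compare {F-α, F-γ}: routing cost 35 + fixed 9 = 44.
All other subsets cost ≥ 39. Minimum total cost: 36.

36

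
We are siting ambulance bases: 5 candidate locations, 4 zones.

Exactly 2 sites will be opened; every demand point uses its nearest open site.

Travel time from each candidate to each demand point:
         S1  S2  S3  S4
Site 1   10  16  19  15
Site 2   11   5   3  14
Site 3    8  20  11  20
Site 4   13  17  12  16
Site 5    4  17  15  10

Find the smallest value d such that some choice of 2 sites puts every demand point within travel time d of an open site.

Open {Site 2, Site 5}.
  Farthest demand point is S4 at travel time 10 (to Site 5); all others are ≤ 10.
With {Site 1, Site 2} the worst case is 14.
With {Site 2, Site 3} the worst case is 14.
No size-2 selection achieves below 10.

10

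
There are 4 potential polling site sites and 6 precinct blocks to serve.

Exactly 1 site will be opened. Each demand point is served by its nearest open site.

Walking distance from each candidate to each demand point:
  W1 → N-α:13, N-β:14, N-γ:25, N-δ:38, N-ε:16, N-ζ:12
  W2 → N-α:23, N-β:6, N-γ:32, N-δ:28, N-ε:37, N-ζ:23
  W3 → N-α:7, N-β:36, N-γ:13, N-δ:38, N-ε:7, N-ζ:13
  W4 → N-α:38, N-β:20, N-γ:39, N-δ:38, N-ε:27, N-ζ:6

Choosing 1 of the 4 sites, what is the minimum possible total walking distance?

114

Open {W3}.
  N-α→W3 7, N-β→W3 36, N-γ→W3 13, N-δ→W3 38, N-ε→W3 7, N-ζ→W3 13  ⇒ total 114.
Compare {W1}: total 118.
Compare {W2}: total 149.
No size-1 selection does better; minimum is 114.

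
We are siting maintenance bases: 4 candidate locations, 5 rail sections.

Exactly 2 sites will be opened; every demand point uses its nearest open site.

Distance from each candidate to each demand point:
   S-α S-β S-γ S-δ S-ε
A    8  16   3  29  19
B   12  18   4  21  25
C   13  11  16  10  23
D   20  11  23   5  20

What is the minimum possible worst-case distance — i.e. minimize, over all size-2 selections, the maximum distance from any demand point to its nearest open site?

19

Open {A, C}.
  Farthest demand point is S-ε at distance 19 (to A); all others are ≤ 19.
With {A, D} the worst case is 19.
With {B, D} the worst case is 20.
No size-2 selection achieves below 19.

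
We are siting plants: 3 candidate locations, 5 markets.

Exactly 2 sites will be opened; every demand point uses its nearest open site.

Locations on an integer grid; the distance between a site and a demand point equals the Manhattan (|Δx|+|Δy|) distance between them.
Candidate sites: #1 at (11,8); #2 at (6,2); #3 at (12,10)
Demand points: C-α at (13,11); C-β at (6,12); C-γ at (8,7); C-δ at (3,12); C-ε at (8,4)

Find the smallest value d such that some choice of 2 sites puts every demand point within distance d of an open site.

Open {#1, #3}.
  Farthest demand point is C-δ at distance 11 (to #3); all others are ≤ 11.
With {#2, #3} the worst case is 11.
With {#1, #2} the worst case is 12.
No size-2 selection achieves below 11.

11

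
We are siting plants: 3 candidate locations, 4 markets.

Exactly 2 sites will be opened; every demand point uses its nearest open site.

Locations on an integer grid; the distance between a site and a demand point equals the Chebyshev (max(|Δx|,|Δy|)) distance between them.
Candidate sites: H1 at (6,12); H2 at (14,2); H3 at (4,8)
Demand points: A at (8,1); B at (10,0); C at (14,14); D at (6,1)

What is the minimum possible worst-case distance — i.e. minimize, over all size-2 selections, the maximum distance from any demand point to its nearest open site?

8

Open {H1, H2}.
  Farthest demand point is C at distance 8 (to H1); all others are ≤ 8.
With {H1, H3} the worst case is 8.
With {H2, H3} the worst case is 10.
No size-2 selection achieves below 8.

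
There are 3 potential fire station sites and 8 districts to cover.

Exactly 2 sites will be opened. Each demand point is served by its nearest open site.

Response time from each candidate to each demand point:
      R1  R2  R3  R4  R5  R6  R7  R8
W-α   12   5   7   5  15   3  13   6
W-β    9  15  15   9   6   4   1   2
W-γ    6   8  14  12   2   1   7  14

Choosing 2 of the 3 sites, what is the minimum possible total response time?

Open {W-α, W-β}.
  R1→W-β 9, R2→W-α 5, R3→W-α 7, R4→W-α 5, R5→W-β 6, R6→W-α 3, R7→W-β 1, R8→W-β 2  ⇒ total 38.
Compare {W-α, W-γ}: total 39.
Compare {W-β, W-γ}: total 43.

38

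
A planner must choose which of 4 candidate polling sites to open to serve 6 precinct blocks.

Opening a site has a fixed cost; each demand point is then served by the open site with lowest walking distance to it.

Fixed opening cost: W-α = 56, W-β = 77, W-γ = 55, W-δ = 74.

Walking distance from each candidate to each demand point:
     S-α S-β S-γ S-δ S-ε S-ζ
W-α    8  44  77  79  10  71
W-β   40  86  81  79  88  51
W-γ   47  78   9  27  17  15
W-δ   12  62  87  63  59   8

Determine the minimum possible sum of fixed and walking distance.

Open {W-α, W-γ}: assign each demand point to its cheapest open site.
  S-α→W-α 8, S-β→W-α 44, S-γ→W-γ 9, S-δ→W-γ 27, S-ε→W-α 10, S-ζ→W-γ 15
  walking distance 113, fixed 111 → total 224.
Compare {W-γ}: walking distance 193 + fixed 55 = 248.
Compare {W-γ, W-δ}: walking distance 135 + fixed 129 = 264.
Compare {W-α, W-γ, W-δ}: walking distance 106 + fixed 185 = 291.
All other subsets cost ≥ 248. Minimum total cost: 224.

224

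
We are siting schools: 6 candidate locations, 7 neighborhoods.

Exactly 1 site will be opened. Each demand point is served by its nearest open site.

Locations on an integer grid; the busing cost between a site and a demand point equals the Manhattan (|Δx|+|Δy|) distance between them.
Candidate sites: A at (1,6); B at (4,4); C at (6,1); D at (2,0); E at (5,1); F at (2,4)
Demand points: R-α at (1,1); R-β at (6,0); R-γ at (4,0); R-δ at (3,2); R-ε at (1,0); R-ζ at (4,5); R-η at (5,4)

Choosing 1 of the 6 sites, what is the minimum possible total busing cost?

Open {E}.
  R-α→E 4, R-β→E 2, R-γ→E 2, R-δ→E 3, R-ε→E 5, R-ζ→E 5, R-η→E 3  ⇒ total 24.
Compare {D}: total 26.
Compare {B}: total 28.
No size-1 selection does better; minimum is 24.

24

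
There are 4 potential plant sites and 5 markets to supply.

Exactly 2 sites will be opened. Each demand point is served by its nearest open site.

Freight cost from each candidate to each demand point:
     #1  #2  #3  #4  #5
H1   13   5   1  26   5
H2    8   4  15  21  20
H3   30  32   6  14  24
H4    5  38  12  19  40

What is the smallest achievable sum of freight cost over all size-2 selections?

35

Open {H1, H4}.
  #1→H4 5, #2→H1 5, #3→H1 1, #4→H4 19, #5→H1 5  ⇒ total 35.
Compare {H1, H3}: total 38.
Compare {H1, H2}: total 39.
No size-2 selection does better; minimum is 35.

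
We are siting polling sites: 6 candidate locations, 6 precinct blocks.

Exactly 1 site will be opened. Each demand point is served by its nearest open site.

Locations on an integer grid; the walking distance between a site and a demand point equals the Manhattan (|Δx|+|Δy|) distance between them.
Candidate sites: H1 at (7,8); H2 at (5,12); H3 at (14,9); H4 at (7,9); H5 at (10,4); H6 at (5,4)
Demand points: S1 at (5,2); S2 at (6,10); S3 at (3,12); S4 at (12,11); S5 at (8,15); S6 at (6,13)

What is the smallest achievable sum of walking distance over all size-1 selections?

31

Open {H2}.
  S1→H2 10, S2→H2 3, S3→H2 2, S4→H2 8, S5→H2 6, S6→H2 2  ⇒ total 31.
Compare {H4}: total 37.
Compare {H1}: total 41.
No size-1 selection does better; minimum is 31.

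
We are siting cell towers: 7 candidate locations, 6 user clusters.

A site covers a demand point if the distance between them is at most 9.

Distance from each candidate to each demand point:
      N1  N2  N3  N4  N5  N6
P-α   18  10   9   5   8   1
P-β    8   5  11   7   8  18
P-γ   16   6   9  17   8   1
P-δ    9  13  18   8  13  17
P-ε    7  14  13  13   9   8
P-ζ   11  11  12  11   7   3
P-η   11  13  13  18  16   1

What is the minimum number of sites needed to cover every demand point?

2

Coverage sets (demand points within 9 of each site):
  P-α: {N3, N4, N5, N6}
  P-β: {N1, N2, N4, N5}
  P-γ: {N2, N3, N5, N6}
  P-δ: {N1, N4}
  P-ε: {N1, N5, N6}
  P-ζ: {N5, N6}
  P-η: {N6}
No single site covers all 6 demand points.
But {P-α, P-β} covers everything, so the minimum is 2.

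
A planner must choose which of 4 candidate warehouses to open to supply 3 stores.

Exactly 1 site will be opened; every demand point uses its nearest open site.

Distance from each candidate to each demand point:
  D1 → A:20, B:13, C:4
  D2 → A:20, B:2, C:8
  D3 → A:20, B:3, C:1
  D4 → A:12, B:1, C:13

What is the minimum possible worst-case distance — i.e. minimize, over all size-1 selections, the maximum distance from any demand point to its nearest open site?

13

Open {D4}.
  Farthest demand point is C at distance 13 (to D4); all others are ≤ 13.
With {D1} the worst case is 20.
With {D2} the worst case is 20.
No size-1 selection achieves below 13.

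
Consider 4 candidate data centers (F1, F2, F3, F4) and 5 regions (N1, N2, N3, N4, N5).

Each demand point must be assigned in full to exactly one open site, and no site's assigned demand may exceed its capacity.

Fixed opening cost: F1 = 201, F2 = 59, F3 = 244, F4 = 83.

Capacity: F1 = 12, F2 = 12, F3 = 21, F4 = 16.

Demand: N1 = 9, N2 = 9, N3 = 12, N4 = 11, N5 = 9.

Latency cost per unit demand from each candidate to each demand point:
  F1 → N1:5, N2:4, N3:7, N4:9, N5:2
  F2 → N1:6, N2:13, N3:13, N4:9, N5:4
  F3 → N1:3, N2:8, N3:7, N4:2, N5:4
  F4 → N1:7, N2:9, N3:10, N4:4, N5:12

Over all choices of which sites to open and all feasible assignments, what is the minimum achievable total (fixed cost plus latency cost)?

814

Open {F1, F2, F3, F4}; cheapest assignment that respects the capacities:
  F1 (cap 12, load 9): N2 — cost 9×4 = 36
  F2 (cap 12, load 9): N5 — cost 9×4 = 36
  F3 (cap 21, load 21): N1, N3 — cost 9×3 + 12×7 = 111
  F4 (cap 16, load 11): N4 — cost 11×4 = 44
  Shipping 227, fixed 587 → total 814.
  Any other capacity-feasible assignment to {F1, F2, F3, F4} ships for at least 227.
Total demand is 50 and no other set of sites has combined capacity ≥ 50, so {F1, F2, F3, F4} is the only feasible choice of open sites. Minimum: 814.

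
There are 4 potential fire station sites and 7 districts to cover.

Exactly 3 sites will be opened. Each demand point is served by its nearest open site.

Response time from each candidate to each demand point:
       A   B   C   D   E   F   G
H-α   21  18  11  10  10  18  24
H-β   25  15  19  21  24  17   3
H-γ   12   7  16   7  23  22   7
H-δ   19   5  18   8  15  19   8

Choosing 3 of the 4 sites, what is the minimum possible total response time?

Open {H-α, H-β, H-γ}.
  A→H-γ 12, B→H-γ 7, C→H-α 11, D→H-γ 7, E→H-α 10, F→H-β 17, G→H-β 3  ⇒ total 67.
Compare {H-α, H-γ, H-δ}: total 70.
Compare {H-α, H-β, H-δ}: total 73.
No size-3 selection does better; minimum is 67.

67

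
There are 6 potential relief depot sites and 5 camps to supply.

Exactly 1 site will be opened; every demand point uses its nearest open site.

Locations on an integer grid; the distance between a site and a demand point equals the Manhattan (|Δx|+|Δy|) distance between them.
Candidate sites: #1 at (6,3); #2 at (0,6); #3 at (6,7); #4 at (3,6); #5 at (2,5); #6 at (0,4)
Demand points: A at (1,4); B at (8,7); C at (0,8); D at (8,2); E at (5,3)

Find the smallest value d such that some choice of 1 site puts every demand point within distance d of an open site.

Open {#3}.
  Farthest demand point is A at distance 8 (to #3); all others are ≤ 8.
With {#4} the worst case is 9.
With {#5} the worst case is 9.
No size-1 selection achieves below 8.

8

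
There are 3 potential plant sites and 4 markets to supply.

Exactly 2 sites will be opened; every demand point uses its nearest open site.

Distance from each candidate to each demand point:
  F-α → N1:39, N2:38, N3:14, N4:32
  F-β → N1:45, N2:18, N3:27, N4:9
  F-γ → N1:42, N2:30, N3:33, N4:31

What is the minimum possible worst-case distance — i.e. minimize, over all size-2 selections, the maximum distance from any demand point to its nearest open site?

39

Open {F-α, F-β}.
  Farthest demand point is N1 at distance 39 (to F-α); all others are ≤ 39.
With {F-α, F-γ} the worst case is 39.
With {F-β, F-γ} the worst case is 42.
No size-2 selection achieves below 39.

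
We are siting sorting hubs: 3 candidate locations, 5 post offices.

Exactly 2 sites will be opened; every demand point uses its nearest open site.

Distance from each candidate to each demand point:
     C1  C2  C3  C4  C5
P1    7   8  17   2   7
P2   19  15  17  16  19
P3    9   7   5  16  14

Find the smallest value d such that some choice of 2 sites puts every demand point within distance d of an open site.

7

Open {P1, P3}.
  Farthest demand point is C1 at distance 7 (to P1); all others are ≤ 7.
With {P2, P3} the worst case is 16.
With {P1, P2} the worst case is 17.
No size-2 selection achieves below 7.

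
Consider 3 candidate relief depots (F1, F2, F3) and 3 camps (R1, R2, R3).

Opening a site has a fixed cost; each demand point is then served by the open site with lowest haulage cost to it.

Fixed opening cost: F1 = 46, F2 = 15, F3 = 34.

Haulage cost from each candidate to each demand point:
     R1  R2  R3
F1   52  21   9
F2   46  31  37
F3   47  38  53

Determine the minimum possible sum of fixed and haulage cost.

128

Open {F1}: assign each demand point to its cheapest open site.
  R1→F1 52, R2→F1 21, R3→F1 9
  haulage cost 82, fixed 46 → total 128.
Compare {F2}: haulage cost 114 + fixed 15 = 129.
Compare {F1, F2}: haulage cost 76 + fixed 61 = 137.
Compare {F1, F3}: haulage cost 77 + fixed 80 = 157.
All other subsets cost ≥ 129. Minimum total cost: 128.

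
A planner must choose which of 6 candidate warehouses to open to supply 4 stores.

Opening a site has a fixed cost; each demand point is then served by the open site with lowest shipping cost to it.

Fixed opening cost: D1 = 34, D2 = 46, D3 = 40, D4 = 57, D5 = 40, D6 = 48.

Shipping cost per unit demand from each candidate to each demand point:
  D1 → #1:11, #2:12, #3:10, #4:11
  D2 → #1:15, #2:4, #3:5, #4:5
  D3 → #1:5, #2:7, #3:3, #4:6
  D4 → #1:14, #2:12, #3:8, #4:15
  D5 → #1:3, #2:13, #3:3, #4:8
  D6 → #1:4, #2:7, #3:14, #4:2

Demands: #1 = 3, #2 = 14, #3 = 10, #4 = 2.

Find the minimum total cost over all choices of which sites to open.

191

Open {D2, D5}: assign each demand point to its cheapest open site.
  #1→D5 3×3=9, #2→D2 14×4=56, #3→D5 10×3=30, #4→D2 2×5=10
  shipping cost 105, fixed 86 → total 191.
Compare {D3}: shipping cost 155 + fixed 40 = 195.
Compare {D2, D3}: shipping cost 111 + fixed 86 = 197.
Compare {D2}: shipping cost 161 + fixed 46 = 207.
All other subsets cost ≥ 195. Minimum total cost: 191.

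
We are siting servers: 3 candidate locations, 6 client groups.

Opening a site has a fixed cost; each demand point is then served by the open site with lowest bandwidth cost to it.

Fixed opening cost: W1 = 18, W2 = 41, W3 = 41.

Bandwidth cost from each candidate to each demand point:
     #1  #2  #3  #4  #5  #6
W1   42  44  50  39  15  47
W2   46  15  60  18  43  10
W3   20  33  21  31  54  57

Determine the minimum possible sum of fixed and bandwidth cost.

Open {W1, W2, W3}: assign each demand point to its cheapest open site.
  #1→W3 20, #2→W2 15, #3→W3 21, #4→W2 18, #5→W1 15, #6→W2 10
  bandwidth cost 99, fixed 100 → total 199.
Compare {W1, W2}: bandwidth cost 150 + fixed 59 = 209.
Compare {W2, W3}: bandwidth cost 127 + fixed 82 = 209.
Compare {W1, W3}: bandwidth cost 167 + fixed 59 = 226.
All other subsets cost ≥ 209. Minimum total cost: 199.

199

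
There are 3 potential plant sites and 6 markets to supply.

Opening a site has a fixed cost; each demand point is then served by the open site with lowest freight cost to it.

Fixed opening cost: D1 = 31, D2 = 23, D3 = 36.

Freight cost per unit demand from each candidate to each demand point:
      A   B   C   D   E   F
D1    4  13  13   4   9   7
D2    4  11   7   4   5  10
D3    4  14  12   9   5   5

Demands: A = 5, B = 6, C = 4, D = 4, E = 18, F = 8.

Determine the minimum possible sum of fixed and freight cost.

Open {D2, D3}: assign each demand point to its cheapest open site.
  A→D2 5×4=20, B→D2 6×11=66, C→D2 4×7=28, D→D2 4×4=16, E→D2 18×5=90, F→D3 8×5=40
  freight cost 260, fixed 59 → total 319.
Compare {D2}: freight cost 300 + fixed 23 = 323.
Compare {D1, D2}: freight cost 276 + fixed 54 = 330.
Compare {D1, D2, D3}: freight cost 260 + fixed 90 = 350.
All other subsets cost ≥ 323. Minimum total cost: 319.

319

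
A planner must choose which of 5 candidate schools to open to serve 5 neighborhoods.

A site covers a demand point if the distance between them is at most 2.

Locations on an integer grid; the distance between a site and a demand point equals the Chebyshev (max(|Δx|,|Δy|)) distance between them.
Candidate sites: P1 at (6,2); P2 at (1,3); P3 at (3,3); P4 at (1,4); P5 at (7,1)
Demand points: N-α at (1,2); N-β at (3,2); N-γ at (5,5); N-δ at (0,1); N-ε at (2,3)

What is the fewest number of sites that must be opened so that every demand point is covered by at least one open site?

Coverage sets (demand points within 2 of each site):
  P1: {}
  P2: {N-α, N-β, N-δ, N-ε}
  P3: {N-α, N-β, N-γ, N-ε}
  P4: {N-α, N-β, N-ε}
  P5: {}
No single site covers all 5 demand points.
But {P2, P3} covers everything, so the minimum is 2.

2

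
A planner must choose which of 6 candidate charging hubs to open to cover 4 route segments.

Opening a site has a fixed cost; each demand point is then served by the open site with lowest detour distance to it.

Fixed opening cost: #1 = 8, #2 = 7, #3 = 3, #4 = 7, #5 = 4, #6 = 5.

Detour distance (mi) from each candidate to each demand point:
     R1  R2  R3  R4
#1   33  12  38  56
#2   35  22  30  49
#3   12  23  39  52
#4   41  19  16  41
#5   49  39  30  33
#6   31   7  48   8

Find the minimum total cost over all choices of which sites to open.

58

Open {#3, #4, #6}: assign each demand point to its cheapest open site.
  R1→#3 12, R2→#6 7, R3→#4 16, R4→#6 8
  detour distance 43, fixed 15 → total 58.
Compare {#3, #4, #5, #6}: detour distance 43 + fixed 19 = 62.
Compare {#2, #3, #4, #6}: detour distance 43 + fixed 22 = 65.
Compare {#1, #3, #4, #6}: detour distance 43 + fixed 23 = 66.
All other subsets cost ≥ 62. Minimum total cost: 58.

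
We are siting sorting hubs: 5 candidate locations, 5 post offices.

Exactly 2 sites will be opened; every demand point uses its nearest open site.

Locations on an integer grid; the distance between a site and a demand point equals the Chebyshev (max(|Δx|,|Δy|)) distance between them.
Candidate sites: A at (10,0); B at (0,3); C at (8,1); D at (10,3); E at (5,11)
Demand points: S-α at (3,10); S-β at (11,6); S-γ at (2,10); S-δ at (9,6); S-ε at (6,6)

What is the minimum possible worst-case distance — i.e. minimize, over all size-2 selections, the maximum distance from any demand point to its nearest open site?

Open {D, E}.
  Farthest demand point is S-ε at distance 4 (to D); all others are ≤ 4.
With {C, E} the worst case is 5.
With {A, E} the worst case is 6.
No size-2 selection achieves below 4.

4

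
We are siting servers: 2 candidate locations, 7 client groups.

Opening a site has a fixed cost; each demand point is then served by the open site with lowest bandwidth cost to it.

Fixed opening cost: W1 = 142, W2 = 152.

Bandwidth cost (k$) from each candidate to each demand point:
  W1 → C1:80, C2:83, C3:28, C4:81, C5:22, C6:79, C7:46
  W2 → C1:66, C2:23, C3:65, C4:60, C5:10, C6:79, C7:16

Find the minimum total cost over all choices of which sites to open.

Open {W2}: assign each demand point to its cheapest open site.
  C1→W2 66, C2→W2 23, C3→W2 65, C4→W2 60, C5→W2 10, C6→W2 79, C7→W2 16
  bandwidth cost 319, fixed 152 → total 471.
Compare {W1}: bandwidth cost 419 + fixed 142 = 561.
Compare {W1, W2}: bandwidth cost 282 + fixed 294 = 576.

471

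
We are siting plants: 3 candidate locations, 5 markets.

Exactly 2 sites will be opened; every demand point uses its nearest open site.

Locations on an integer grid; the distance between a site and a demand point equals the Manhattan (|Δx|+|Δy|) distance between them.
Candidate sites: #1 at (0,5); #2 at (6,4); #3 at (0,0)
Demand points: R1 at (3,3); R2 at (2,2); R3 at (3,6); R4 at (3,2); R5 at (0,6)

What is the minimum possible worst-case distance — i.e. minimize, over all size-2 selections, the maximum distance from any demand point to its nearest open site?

5

Open {#1, #2}.
  Farthest demand point is R2 at distance 5 (to #1); all others are ≤ 5.
With {#1, #3} the worst case is 5.
With {#2, #3} the worst case is 6.
No size-2 selection achieves below 5.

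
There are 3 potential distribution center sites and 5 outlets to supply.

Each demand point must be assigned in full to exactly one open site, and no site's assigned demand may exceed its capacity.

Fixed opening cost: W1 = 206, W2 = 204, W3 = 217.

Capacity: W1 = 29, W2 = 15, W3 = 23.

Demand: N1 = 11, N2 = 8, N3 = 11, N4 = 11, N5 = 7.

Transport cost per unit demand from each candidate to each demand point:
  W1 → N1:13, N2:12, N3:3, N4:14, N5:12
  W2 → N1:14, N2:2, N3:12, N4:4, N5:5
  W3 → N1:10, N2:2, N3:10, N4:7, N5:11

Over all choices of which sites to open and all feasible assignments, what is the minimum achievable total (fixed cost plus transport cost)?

776

Open {W1, W3}; cheapest assignment that respects the capacities:
  W1 (cap 29, load 29): N1, N3, N5 — cost 11×13 + 11×3 + 7×12 = 260
  W3 (cap 23, load 19): N2, N4 — cost 8×2 + 11×7 = 93
  Shipping 353, fixed 423 → total 776.
  Any other capacity-feasible assignment to {W1, W3} ships for at least 353.
Compare {W1, W2, W3}: its best feasible assignment gives total 898.
Every other set of open sites that can feasibly serve all demand totals ≥ 898 even under its best assignment. Minimum: 776.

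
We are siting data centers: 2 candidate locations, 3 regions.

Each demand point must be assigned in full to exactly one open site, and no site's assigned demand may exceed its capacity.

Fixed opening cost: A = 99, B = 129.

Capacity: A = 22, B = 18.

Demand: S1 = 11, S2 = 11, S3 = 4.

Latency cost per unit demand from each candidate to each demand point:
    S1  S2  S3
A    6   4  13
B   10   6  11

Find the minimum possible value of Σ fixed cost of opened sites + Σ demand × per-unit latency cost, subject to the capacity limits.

Open {A, B}; cheapest assignment that respects the capacities:
  A (cap 22, load 22): S1, S2 — cost 11×6 + 11×4 = 110
  B (cap 18, load 4): S3 — cost 4×11 = 44
  Shipping 154, fixed 228 → total 382.
  Any other capacity-feasible assignment to {A, B} ships for at least 154.
Total demand is 26 and no other set of sites has combined capacity ≥ 26, so {A, B} is the only feasible choice of open sites. Minimum: 382.

382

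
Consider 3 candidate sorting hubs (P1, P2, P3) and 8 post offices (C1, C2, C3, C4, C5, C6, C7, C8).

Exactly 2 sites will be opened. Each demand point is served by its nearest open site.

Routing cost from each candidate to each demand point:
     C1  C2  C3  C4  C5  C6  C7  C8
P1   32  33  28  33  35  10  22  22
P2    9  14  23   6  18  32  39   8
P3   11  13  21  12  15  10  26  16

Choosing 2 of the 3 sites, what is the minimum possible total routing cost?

108

Open {P2, P3}.
  C1→P2 9, C2→P3 13, C3→P3 21, C4→P2 6, C5→P3 15, C6→P3 10, C7→P3 26, C8→P2 8  ⇒ total 108.
Compare {P1, P2}: total 110.
Compare {P1, P3}: total 120.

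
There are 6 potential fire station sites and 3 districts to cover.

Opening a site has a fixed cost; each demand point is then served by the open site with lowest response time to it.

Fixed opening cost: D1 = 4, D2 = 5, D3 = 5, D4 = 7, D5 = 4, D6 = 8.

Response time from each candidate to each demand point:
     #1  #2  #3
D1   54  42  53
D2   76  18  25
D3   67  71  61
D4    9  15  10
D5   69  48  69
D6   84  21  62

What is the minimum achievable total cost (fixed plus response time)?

Open {D4}: assign each demand point to its cheapest open site.
  #1→D4 9, #2→D4 15, #3→D4 10
  response time 34, fixed 7 → total 41.
Compare {D1, D4}: response time 34 + fixed 11 = 45.
Compare {D4, D5}: response time 34 + fixed 11 = 45.
Compare {D2, D4}: response time 34 + fixed 12 = 46.
All other subsets cost ≥ 45. Minimum total cost: 41.

41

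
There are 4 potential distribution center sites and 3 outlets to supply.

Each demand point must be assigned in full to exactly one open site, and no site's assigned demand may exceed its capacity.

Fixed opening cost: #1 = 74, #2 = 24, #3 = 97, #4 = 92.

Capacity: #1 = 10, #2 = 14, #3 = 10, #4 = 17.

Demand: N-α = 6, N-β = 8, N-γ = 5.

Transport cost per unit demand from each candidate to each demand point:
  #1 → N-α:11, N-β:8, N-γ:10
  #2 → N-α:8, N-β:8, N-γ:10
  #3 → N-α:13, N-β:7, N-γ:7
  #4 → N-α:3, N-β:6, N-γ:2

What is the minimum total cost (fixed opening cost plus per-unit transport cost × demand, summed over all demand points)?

Open {#2, #4}; cheapest assignment that respects the capacities:
  #2 (cap 14, load 8): N-β — cost 8×8 = 64
  #4 (cap 17, load 11): N-α, N-γ — cost 6×3 + 5×2 = 28
  Shipping 92, fixed 116 → total 208.
  Any other capacity-feasible assignment to {#2, #4} ships for at least 92.
Compare {#1, #4}: its best feasible assignment gives total 258.
Compare {#1, #2}: its best feasible assignment gives total 260.
Every other set of open sites that can feasibly serve all demand totals ≥ 258 even under its best assignment. Minimum: 208.

208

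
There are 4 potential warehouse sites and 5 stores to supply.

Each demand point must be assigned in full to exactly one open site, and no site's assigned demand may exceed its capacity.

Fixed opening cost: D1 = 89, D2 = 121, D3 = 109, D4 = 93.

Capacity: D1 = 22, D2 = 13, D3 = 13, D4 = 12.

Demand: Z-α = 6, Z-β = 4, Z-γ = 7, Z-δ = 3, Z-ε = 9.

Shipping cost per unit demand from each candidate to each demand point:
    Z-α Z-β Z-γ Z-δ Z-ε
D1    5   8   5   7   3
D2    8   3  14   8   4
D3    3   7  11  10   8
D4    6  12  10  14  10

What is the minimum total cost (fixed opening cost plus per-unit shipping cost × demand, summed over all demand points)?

Open {D1, D3}; cheapest assignment that respects the capacities:
  D1 (cap 22, load 19): Z-γ, Z-δ, Z-ε — cost 7×5 + 3×7 + 9×3 = 83
  D3 (cap 13, load 10): Z-α, Z-β — cost 6×3 + 4×7 = 46
  Shipping 129, fixed 198 → total 327.
  Any other capacity-feasible assignment to {D1, D3} ships for at least 129.
Compare {D1, D2}: its best feasible assignment gives total 338.
Compare {D1, D4}: its best feasible assignment gives total 349.
Every other set of open sites that can feasibly serve all demand totals ≥ 338 even under its best assignment. Minimum: 327.

327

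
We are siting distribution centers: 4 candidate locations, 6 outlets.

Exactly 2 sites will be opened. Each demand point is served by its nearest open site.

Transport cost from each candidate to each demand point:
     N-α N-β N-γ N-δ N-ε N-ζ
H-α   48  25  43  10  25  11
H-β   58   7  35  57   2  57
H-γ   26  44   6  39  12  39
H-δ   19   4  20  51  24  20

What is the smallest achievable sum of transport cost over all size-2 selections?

88

Open {H-α, H-δ}.
  N-α→H-δ 19, N-β→H-δ 4, N-γ→H-δ 20, N-δ→H-α 10, N-ε→H-δ 24, N-ζ→H-α 11  ⇒ total 88.
Compare {H-α, H-γ}: total 90.
Compare {H-γ, H-δ}: total 100.
No size-2 selection does better; minimum is 88.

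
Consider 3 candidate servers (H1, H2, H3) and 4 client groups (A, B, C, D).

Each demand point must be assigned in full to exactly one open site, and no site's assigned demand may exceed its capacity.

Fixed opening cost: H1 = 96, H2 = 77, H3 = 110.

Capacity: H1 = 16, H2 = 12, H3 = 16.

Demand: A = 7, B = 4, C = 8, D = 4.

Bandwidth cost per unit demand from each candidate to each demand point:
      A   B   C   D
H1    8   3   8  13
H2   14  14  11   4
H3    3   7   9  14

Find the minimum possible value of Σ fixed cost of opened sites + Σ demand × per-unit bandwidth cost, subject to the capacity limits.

340

Open {H2, H3}; cheapest assignment that respects the capacities:
  H2 (cap 12, load 12): C, D — cost 8×11 + 4×4 = 104
  H3 (cap 16, load 11): A, B — cost 7×3 + 4×7 = 49
  Shipping 153, fixed 187 → total 340.
  Any other capacity-feasible assignment to {H2, H3} ships for at least 153.
Compare {H1, H2}: its best feasible assignment gives total 345.
Compare {H1, H3}: its best feasible assignment gives total 355.
Every other set of open sites that can feasibly serve all demand totals ≥ 345 even under its best assignment. Minimum: 340.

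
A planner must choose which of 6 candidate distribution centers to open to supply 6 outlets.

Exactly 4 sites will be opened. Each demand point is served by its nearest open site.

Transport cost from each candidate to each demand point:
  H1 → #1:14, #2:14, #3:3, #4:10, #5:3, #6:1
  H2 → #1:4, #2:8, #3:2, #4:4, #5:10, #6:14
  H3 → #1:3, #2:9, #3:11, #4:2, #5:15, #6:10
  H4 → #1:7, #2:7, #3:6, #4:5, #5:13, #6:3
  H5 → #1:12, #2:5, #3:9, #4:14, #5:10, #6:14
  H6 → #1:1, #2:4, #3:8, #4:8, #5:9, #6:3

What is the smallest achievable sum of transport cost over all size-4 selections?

13

Open {H1, H2, H3, H6}.
  #1→H6 1, #2→H6 4, #3→H2 2, #4→H3 2, #5→H1 3, #6→H1 1  ⇒ total 13.
Compare {H1, H3, H4, H6}: total 14.
Compare {H1, H3, H5, H6}: total 14.
No size-4 selection does better; minimum is 13.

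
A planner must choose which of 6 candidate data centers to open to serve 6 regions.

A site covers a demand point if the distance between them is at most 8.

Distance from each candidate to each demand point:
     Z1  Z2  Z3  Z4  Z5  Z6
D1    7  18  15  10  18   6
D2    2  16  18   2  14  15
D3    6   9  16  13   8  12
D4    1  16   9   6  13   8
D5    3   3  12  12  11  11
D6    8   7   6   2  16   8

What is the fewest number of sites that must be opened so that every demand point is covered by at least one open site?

2

Coverage sets (demand points within 8 of each site):
  D1: {Z1, Z6}
  D2: {Z1, Z4}
  D3: {Z1, Z5}
  D4: {Z1, Z4, Z6}
  D5: {Z1, Z2}
  D6: {Z1, Z2, Z3, Z4, Z6}
No single site covers all 6 demand points.
But {D3, D6} covers everything, so the minimum is 2.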